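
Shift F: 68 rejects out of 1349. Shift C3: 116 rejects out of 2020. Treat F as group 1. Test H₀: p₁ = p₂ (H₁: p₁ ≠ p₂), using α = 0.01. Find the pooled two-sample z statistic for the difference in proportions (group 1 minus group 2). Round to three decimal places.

p̂₁ = 68/1349 ≈ 0.050408, p̂₂ = 116/2020 ≈ 0.057426.
Pooled p̂ = (68+116)/(1349+2020) = 184/3369 = 0.054616.
SE = √(0.0516327 × 0.00123634) = 0.007990.
z = (0.050408 − 0.057426)/0.007990 = -0.007018/0.007990 = -0.878.
p-value = 2·P(Z > 0.878) ≈ 0.3797. With α = 0.01, fail to reject H₀.

z = -0.878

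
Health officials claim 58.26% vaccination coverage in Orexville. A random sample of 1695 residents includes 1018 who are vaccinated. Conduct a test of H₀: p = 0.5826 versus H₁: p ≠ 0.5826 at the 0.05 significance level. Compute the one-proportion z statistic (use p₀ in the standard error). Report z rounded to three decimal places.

z = 1.502

p̂ = 1018/1695 ≈ 0.60059.
Under H₀, SE = √(0.5826·0.4174/1695) = √(0.000143467) = 0.01198.
z = (0.60059 − 0.5826)/0.01198 = 0.01799/0.01198 = 1.502.
p-value = 2·P(Z > 1.502) ≈ 0.1331. With α = 0.05, fail to reject H₀.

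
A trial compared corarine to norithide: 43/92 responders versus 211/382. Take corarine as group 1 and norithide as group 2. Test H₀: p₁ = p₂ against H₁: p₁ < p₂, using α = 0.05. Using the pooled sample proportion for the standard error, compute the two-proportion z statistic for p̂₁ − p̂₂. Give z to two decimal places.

p̂₁ = 43/92 ≈ 0.4674, p̂₂ = 211/382 ≈ 0.5524.
Pooled p̂ = (43+211)/(92+382) = 254/474 = 0.5359.
SE = √(0.248714 × 0.0134874) = 0.0579.
z = (0.4674 − 0.5524)/0.0579 = -0.0850/0.0579 = -1.47.
p-value = P(Z < -1.467) ≈ 0.0712, so at α = 0.05 we fail to reject H₀.

z = -1.47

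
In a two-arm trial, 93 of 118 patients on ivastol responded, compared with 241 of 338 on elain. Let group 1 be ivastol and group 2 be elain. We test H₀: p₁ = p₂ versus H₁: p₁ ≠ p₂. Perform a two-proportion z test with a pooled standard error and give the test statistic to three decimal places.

p̂₁ = 93/118 = 0.78814, p̂₂ = 241/338 = 0.71302.
Pooled p̂ = (93+241)/(118+338) = 334/456 = 0.73246.
SE = √(p̂(1−p̂)(1/n₁+1/n₂)) = √(0.73246·0.26754·0.0114332) = √(0.00224049) = 0.04733.
z = (0.78814 − 0.71302)/0.04733 = 0.07512/0.04733 = 1.587.

z = 1.587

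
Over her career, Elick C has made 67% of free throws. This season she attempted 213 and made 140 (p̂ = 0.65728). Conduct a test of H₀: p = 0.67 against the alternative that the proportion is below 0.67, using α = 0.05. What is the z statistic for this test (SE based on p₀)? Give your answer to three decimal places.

z = -0.395

p̂ = 140/213 = 0.65728.
Standard error under H₀: √(0.67×0.33/213) = 0.03222.
z = (0.65728 − 0.67)/0.03222 = -0.01272/0.03222 = -0.395.
p-value = P(Z < -0.395) ≈ 0.3465, so at α = 0.05 we fail to reject H₀.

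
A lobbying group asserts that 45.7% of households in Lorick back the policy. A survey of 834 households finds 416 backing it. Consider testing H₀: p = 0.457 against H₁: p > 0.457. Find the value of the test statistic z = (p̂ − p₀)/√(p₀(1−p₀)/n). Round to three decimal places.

p̂ = 416/834 = 0.49880.
Under H₀, SE = √(0.457·0.543/834) = √(0.000297543) = 0.01725.
z = (0.49880 − 0.457)/0.01725 = 0.04180/0.01725 = 2.423.

z = 2.423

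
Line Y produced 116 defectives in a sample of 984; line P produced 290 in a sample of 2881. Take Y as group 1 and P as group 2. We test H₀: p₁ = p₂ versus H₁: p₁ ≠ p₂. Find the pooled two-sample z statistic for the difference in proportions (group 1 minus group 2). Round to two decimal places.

z = 1.52

p̂₁ = 116/984 = 0.1179, p̂₂ = 290/2881 = 0.1007.
Pooled p̂ = (116+290)/(984+2881) = 406/3865 = 0.1050.
SE = √(0.0940108 × 0.00136336) = 0.0113.
z = (0.1179 − 0.1007)/0.0113 = 0.0172/0.0113 = 1.52.
p-value = 2·P(Z > 1.522) ≈ 0.1281.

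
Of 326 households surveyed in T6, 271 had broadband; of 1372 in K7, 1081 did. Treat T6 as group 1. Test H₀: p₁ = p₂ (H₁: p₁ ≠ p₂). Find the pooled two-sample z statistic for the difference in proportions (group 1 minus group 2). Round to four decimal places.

p̂₁ = 271/326 = 0.831288, p̂₂ = 1081/1372 = 0.787901.
Pooled p̂ = (271+1081)/(326+1372) = 1352/1698 = 0.796231.
SE = √(0.162247 × 0.00379635) = 0.024818.
z = (0.831288 − 0.787901)/0.024818 = 0.043387/0.024818 = 1.7482.
p-value = 2·P(Z > 1.748) ≈ 0.0804.

z = 1.7482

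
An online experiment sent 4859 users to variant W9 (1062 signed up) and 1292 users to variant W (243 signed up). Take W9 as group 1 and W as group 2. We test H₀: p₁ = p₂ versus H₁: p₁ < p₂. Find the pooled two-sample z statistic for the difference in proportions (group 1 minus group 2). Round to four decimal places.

p̂₁ = 1062/4859 = 0.218563, p̂₂ = 243/1292 = 0.188080.
Pooled p̂ = (1062+243)/(4859+1292) = 1305/6151 = 0.212161.
SE = √(p̂(1−p̂)(1/n₁+1/n₂)) = √(0.212161·0.787839·0.000979797) = √(0.000163772) = 0.012797.
z = (0.218563 − 0.188080)/0.012797 = 0.030483/0.012797 = 2.3820.
p-value = P(Z < 2.382) ≈ 0.9914.

z = 2.3820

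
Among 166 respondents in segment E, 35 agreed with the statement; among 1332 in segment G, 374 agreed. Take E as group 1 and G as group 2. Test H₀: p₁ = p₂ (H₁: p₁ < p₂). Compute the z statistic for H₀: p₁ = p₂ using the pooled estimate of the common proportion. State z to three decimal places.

z = -1.907

p̂₁ = 35/166 = 0.21084, p̂₂ = 374/1332 = 0.28078.
Pooled p̂ = (35+374)/(166+1332) = 409/1498 = 0.27303.
SE = √(p̂(1−p̂)(1/n₁+1/n₂)) = √(0.27303·0.72697·0.00677485) = √(0.00134471) = 0.03667.
z = (0.21084 − 0.28078)/0.03667 = -0.06994/0.03667 = -1.907.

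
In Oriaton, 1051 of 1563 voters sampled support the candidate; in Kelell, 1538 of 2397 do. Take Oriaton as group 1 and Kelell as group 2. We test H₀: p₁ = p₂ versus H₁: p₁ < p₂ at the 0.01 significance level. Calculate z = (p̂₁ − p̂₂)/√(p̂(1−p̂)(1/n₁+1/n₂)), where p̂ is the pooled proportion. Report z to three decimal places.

p̂₁ = 1051/1563 ≈ 0.672425, p̂₂ = 1538/2397 ≈ 0.641635.
Pooled p̂ = (1051+1538)/(1563+2397) = 2589/3960 = 0.653788.
SE = √(0.226349 × 0.00105698) = 0.015468.
z = (0.672425 − 0.641635)/0.015468 = 0.030790/0.015468 = 1.991.
p-value = P(Z < 1.991) ≈ 0.9767; since p > α = 0.01, fail to reject H₀.

z = 1.991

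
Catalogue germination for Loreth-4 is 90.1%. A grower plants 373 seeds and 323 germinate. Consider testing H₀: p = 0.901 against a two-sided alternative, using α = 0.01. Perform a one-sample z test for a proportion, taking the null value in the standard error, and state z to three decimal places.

z = -2.266

p̂ = 323/373 = 0.865952.
Standard error under H₀: √(0.901×0.099/373) = 0.015464.
z = (0.865952 − 0.901)/0.015464 = -0.035048/0.015464 = -2.266.
p-value = 2·P(Z > 2.266) ≈ 0.0234; since p > α = 0.01, fail to reject H₀.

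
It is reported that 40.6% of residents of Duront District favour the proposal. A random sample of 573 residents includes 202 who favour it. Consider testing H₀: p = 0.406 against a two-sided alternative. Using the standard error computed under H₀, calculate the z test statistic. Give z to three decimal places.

z = -2.606

p̂ = 202/573 = 0.35253.
SE = √(p₀(1−p₀)/n) = √(0.24116/573) = 0.02052.
z = (0.35253 − 0.406)/0.02052 = -0.05347/0.02052 = -2.606.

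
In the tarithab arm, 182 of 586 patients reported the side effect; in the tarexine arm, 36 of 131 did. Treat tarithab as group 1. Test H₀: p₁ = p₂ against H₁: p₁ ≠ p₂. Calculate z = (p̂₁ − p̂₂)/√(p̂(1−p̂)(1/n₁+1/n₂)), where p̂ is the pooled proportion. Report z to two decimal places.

z = 0.80

p̂₁ = 182/586 ≈ 0.3106, p̂₂ = 36/131 ≈ 0.2748.
Pooled p̂ = (182+36)/(586+131) = 218/717 = 0.3040.
SE = √(0.211601 × 0.00934007) = 0.0445.
z = (0.3106 − 0.2748)/0.0445 = 0.0358/0.0445 = 0.80.
p-value = 2·P(Z > 0.805) ≈ 0.4210.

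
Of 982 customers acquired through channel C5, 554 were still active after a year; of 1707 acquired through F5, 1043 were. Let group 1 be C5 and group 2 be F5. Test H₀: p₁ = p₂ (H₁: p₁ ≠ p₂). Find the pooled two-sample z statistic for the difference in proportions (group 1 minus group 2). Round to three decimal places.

z = -2.382

p̂₁ = 554/982 = 0.56415, p̂₂ = 1043/1707 = 0.61101.
Pooled p̂ = (554+1043)/(982+1707) = 1597/2689 = 0.59390.
SE = √(p̂(1−p̂)(1/n₁+1/n₂)) = √(0.59390·0.40610·0.00160415) = √(0.000386894) = 0.01967.
z = (0.56415 − 0.61101)/0.01967 = -0.04686/0.01967 = -2.382.
Two-sided p-value ≈ 2·Φ(−2.382) = 0.0172.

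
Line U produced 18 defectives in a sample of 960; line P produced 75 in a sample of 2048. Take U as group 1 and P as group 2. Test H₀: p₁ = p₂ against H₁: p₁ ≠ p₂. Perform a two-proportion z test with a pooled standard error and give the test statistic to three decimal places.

z = -2.640

p̂₁ = 18/960 ≈ 0.01875, p̂₂ = 75/2048 ≈ 0.03662.
Pooled p̂ = (18+75)/(960+2048) = 93/3008 = 0.03092.
SE = √(0.0299617 × 0.00152995) = 0.00677.
z = (0.01875 − 0.03662)/0.00677 = -0.01787/0.00677 = -2.640.
p-value = 2·P(Z > 2.640) ≈ 0.0083.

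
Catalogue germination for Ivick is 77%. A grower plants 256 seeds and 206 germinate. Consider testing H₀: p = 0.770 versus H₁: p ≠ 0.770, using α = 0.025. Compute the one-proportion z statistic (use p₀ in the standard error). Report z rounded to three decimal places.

p̂ = 206/256 ≈ 0.80469.
SE = √(p₀(1−p₀)/n) = √(0.1771/256) = 0.02630.
z = (0.80469 − 0.77)/0.02630 = 0.03469/0.02630 = 1.319.
p-value = 2·P(Z > 1.319) ≈ 0.1872. With α = 0.025, fail to reject H₀.

z = 1.319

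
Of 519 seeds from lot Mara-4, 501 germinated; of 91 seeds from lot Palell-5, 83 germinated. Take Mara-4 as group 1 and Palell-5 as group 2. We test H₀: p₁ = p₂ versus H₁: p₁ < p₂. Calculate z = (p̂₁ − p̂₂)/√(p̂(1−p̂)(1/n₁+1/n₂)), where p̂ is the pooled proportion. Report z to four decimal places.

p̂₁ = 501/519 ≈ 0.9653179, p̂₂ = 83/91 ≈ 0.9120879.
Pooled p̂ = (501+83)/(519+91) = 584/610 = 0.9573770.
SE = √(p̂(1−p̂)(1/n₁+1/n₂)) = √(0.9573770·0.0426230·0.0129158) = √(0.000527045) = 0.0229575.
z = (0.9653179 − 0.9120879)/0.0229575 = 0.0532300/0.0229575 = 2.3186.
p-value = P(Z < 2.319) ≈ 0.9898.

z = 2.3186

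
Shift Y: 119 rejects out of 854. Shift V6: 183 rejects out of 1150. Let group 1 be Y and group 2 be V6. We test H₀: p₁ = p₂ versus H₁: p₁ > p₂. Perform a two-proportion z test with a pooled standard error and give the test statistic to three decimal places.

z = -1.224

p̂₁ = 119/854 = 0.139344, p̂₂ = 183/1150 = 0.159130.
Pooled p̂ = (119+183)/(854+1150) = 302/2004 = 0.150699.
SE = √(0.127989 × 0.00204053) = 0.016161.
z = (0.139344 − 0.159130)/0.016161 = -0.019786/0.016161 = -1.224.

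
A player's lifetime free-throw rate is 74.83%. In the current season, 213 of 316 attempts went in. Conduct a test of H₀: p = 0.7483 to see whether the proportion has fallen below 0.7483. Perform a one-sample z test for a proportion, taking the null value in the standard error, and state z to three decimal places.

z = -3.041

p̂ = 213/316 ≈ 0.674051.
Under H₀, SE = √(0.7483·0.2517/316) = √(0.000596035) = 0.024414.
z = (0.674051 − 0.7483)/0.024414 = -0.074249/0.024414 = -3.041.
p-value = P(Z < -3.041) ≈ 0.0012.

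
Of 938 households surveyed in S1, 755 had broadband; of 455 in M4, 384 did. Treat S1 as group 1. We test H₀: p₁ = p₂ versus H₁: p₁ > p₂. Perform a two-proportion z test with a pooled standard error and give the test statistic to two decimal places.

p̂₁ = 755/938 ≈ 0.8049, p̂₂ = 384/455 ≈ 0.8440.
Pooled p̂ = (755+384)/(938+455) = 1139/1393 = 0.8177.
SE = √(0.149092 × 0.0032639) = 0.0221.
z = (0.8049 − 0.8440)/0.0221 = -0.0391/0.0221 = -1.77.
p-value = P(Z > -1.770) ≈ 0.9617.

z = -1.77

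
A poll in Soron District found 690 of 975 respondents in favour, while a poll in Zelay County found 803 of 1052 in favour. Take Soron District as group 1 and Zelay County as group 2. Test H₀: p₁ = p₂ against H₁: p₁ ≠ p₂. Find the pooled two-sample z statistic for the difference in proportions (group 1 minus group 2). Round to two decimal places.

p̂₁ = 690/975 = 0.7077, p̂₂ = 803/1052 = 0.7633.
Pooled p̂ = (690+803)/(975+1052) = 1493/2027 = 0.7366.
SE = √(0.194041 × 0.00197621) = 0.0196.
z = (0.7077 − 0.7633)/0.0196 = -0.0556/0.0196 = -2.84.
p-value = 2·P(Z > 2.840) ≈ 0.0045.

z = -2.84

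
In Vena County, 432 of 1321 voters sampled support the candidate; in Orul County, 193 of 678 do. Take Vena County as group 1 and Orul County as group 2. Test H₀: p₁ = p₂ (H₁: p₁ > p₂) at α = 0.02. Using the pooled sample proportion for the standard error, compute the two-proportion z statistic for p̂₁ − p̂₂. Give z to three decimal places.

p̂₁ = 432/1321 = 0.32702, p̂₂ = 193/678 = 0.28466.
Pooled p̂ = (432+193)/(1321+678) = 625/1999 = 0.31266.
SE = √(0.214902 × 0.00223193) = 0.02190.
z = (0.32702 − 0.28466)/0.02190 = 0.04236/0.02190 = 1.934.
p-value = P(Z > 1.934) ≈ 0.0265; since p > α = 0.02, fail to reject H₀.

z = 1.934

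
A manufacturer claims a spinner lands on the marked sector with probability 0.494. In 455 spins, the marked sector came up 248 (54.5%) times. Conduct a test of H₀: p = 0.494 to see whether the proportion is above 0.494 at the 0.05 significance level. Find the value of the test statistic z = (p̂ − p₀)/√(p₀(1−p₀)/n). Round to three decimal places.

p̂ = 248/455 ≈ 0.54505.
SE = √(p₀(1−p₀)/n) = √(0.24996/455) = 0.02344.
z = (0.54505 − 0.494)/0.02344 = 0.05105/0.02344 = 2.178.
p-value = P(Z > 2.178) ≈ 0.0147, so at α = 0.05 we reject H₀.

z = 2.178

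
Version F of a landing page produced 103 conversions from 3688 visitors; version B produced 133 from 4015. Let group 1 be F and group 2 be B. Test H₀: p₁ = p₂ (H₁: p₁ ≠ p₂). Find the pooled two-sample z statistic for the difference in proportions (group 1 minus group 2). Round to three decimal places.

p̂₁ = 103/3688 = 0.027928, p̂₂ = 133/4015 = 0.033126.
Pooled p̂ = (103+133)/(3688+4015) = 236/7703 = 0.030637.
SE = √(0.0296988 × 0.000520216) = 0.003931.
z = (0.027928 − 0.033126)/0.003931 = -0.005198/0.003931 = -1.322.
p-value = 2·P(Z > 1.322) ≈ 0.1861.

z = -1.322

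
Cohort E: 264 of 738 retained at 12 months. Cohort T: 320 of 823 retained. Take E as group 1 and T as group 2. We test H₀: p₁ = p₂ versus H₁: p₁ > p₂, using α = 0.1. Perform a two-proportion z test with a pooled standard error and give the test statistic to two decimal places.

p̂₁ = 264/738 ≈ 0.3577, p̂₂ = 320/823 ≈ 0.3888.
Pooled p̂ = (264+320)/(738+823) = 584/1561 = 0.3741.
SE = √(0.234154 × 0.00257008) = 0.0245.
z = (0.3577 − 0.3888)/0.0245 = -0.0311/0.0245 = -1.27.
p-value = P(Z > -1.268) ≈ 0.8975. With α = 0.1, fail to reject H₀.

z = -1.27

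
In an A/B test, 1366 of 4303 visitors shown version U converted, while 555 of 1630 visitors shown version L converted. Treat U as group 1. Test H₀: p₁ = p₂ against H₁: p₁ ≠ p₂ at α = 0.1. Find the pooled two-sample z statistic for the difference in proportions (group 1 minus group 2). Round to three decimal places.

z = -1.693

p̂₁ = 1366/4303 ≈ 0.31745, p̂₂ = 555/1630 ≈ 0.34049.
Pooled p̂ = (1366+555)/(4303+1630) = 1921/5933 = 0.32378.
SE = √(0.218947 × 0.000845893) = 0.01361.
z = (0.31745 − 0.34049)/0.01361 = -0.02304/0.01361 = -1.693.
p-value = 2·P(Z > 1.693) ≈ 0.0905, so at α = 0.1 we reject H₀.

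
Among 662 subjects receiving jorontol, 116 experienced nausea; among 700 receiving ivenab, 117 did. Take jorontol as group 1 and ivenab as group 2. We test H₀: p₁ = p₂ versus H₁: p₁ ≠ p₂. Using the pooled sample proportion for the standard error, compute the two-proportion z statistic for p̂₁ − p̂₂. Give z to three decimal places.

z = 0.396

p̂₁ = 116/662 = 0.17523, p̂₂ = 117/700 = 0.16714.
Pooled p̂ = (116+117)/(662+700) = 233/1362 = 0.17107.
SE = √(0.141806 × 0.00293915) = 0.02042.
z = (0.17523 − 0.16714)/0.02042 = 0.00809/0.02042 = 0.396.
Two-sided p-value ≈ 2·Φ(−0.396) = 0.6921.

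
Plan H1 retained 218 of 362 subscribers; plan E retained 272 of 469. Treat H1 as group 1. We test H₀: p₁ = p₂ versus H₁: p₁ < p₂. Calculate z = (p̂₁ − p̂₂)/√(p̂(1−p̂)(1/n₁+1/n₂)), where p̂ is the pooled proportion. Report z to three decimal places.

p̂₁ = 218/362 = 0.60221, p̂₂ = 272/469 = 0.57996.
Pooled p̂ = (218+272)/(362+469) = 490/831 = 0.58965.
SE = √(p̂(1−p̂)(1/n₁+1/n₂)) = √(0.58965·0.41035·0.00489463) = √(0.00118432) = 0.03441.
z = (0.60221 − 0.57996)/0.03441 = 0.02225/0.03441 = 0.647.
p-value = P(Z < 0.647) ≈ 0.7411.

z = 0.647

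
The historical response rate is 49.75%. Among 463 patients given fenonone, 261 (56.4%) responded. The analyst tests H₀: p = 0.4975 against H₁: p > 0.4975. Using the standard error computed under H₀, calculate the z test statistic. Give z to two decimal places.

z = 2.85

p̂ = 261/463 = 0.5637.
Under H₀, SE = √(0.4975·0.5025/463) = √(0.000539943) = 0.0232.
z = (0.5637 − 0.4975)/0.0232 = 0.0662/0.0232 = 2.85.
p-value = P(Z > 2.850) ≈ 0.0022.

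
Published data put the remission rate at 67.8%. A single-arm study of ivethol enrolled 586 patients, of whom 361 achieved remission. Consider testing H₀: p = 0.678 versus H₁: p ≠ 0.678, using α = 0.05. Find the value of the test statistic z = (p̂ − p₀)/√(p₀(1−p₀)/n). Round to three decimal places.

p̂ = 361/586 = 0.61604.
Under H₀, SE = √(0.678·0.322/586) = √(0.000372553) = 0.01930.
z = (0.61604 − 0.678)/0.01930 = -0.06196/0.01930 = -3.210.
p-value = 2·P(Z > 3.210) ≈ 0.0013. With α = 0.05, reject H₀.

z = -3.210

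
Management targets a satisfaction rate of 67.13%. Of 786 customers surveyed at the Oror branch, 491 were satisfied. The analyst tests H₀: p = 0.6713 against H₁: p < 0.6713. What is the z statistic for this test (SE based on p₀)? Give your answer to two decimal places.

p̂ = 491/786 ≈ 0.62468.
SE = √(p₀(1−p₀)/n) = √(0.22066/786) = 0.01676.
z = (0.62468 − 0.6713)/0.01676 = -0.04662/0.01676 = -2.78.
p-value = P(Z < -2.782) ≈ 0.0027.

z = -2.78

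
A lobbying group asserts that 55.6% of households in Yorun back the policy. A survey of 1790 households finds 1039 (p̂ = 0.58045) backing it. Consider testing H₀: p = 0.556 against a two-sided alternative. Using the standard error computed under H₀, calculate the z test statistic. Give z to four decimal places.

z = 2.0817

p̂ = 1039/1790 ≈ 0.580447.
SE = √(p₀(1−p₀)/n) = √(0.24686/1790) = 0.011744.
z = (0.580447 − 0.556)/0.011744 = 0.024447/0.011744 = 2.0817.
Two-sided p-value ≈ 2·Φ(−2.082) = 0.0374.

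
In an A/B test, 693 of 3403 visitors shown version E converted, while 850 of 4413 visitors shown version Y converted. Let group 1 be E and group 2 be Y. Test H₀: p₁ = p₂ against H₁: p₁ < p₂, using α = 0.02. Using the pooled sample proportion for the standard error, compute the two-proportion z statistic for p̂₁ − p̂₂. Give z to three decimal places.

p̂₁ = 693/3403 = 0.20364, p̂₂ = 850/4413 = 0.19261.
Pooled p̂ = (693+850)/(3403+4413) = 1543/7816 = 0.19742.
SE = √(p̂(1−p̂)(1/n₁+1/n₂)) = √(0.19742·0.80258·0.000520462) = √(8.24633e-05) = 0.00908.
z = (0.20364 − 0.19261)/0.00908 = 0.01103/0.00908 = 1.215.
p-value = P(Z < 1.215) ≈ 0.8878. With α = 0.02, fail to reject H₀.

z = 1.215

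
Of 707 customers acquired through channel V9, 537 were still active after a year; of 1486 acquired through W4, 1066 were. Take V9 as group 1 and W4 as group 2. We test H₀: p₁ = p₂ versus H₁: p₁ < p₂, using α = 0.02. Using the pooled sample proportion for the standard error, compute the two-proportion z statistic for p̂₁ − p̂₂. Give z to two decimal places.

p̂₁ = 537/707 = 0.75955, p̂₂ = 1066/1486 = 0.71736.
Pooled p̂ = (537+1066)/(707+1486) = 1603/2193 = 0.73096.
SE = √(0.196656 × 0.00208737) = 0.02026.
z = (0.75955 − 0.71736)/0.02026 = 0.04219/0.02026 = 2.08.
p-value = P(Z < 2.082) ≈ 0.9813, so at α = 0.02 we fail to reject H₀.

z = 2.08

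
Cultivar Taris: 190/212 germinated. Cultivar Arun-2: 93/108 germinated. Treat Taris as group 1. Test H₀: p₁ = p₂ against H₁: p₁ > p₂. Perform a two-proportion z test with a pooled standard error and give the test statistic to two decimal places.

p̂₁ = 190/212 ≈ 0.8962, p̂₂ = 93/108 ≈ 0.8611.
Pooled p̂ = (190+93)/(212+108) = 283/320 = 0.8844.
SE = √(0.102256 × 0.0139762) = 0.0378.
z = (0.8962 − 0.8611)/0.0378 = 0.0351/0.0378 = 0.93.
p-value = P(Z > 0.929) ≈ 0.1765.

z = 0.93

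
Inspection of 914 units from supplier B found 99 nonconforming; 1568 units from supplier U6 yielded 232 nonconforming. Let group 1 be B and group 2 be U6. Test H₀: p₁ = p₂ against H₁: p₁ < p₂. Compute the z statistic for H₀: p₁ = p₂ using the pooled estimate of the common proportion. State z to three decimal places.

p̂₁ = 99/914 = 0.108315, p̂₂ = 232/1568 = 0.147959.
Pooled p̂ = (99+232)/(914+1568) = 331/2482 = 0.133360.
SE = √(0.115575 × 0.00173185) = 0.014148.
z = (0.108315 − 0.147959)/0.014148 = -0.039644/0.014148 = -2.802.

z = -2.802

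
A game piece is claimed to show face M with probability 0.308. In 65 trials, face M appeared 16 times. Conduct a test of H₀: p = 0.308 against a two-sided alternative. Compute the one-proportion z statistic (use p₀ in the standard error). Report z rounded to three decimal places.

p̂ = 16/65 = 0.24615.
Under H₀, SE = √(0.308·0.692/65) = √(0.00327902) = 0.05726.
z = (0.24615 − 0.308)/0.05726 = -0.06185/0.05726 = -1.080.
p-value = 2·P(Z > 1.080) ≈ 0.2801.

z = -1.080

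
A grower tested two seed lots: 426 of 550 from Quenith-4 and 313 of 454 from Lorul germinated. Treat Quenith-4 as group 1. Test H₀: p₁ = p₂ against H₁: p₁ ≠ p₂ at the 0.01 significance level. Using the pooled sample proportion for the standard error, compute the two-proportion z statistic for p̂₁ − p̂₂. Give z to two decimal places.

z = 3.05

p̂₁ = 426/550 ≈ 0.7745, p̂₂ = 313/454 ≈ 0.6894.
Pooled p̂ = (426+313)/(550+454) = 739/1004 = 0.7361.
SE = √(0.194278 × 0.00402082) = 0.0279.
z = (0.7745 − 0.6894)/0.0279 = 0.0851/0.0279 = 3.05.
p-value = 2·P(Z > 3.045) ≈ 0.0023; since p < α = 0.01, reject H₀.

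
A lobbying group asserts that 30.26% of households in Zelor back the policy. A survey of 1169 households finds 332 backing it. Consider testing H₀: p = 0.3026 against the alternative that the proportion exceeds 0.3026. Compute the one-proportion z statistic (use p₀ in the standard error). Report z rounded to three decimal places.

p̂ = 332/1169 = 0.28400.
SE = √(p₀(1−p₀)/n) = √(0.21103/1169) = 0.01344.
z = (0.28400 − 0.3026)/0.01344 = -0.01860/0.01344 = -1.384.

z = -1.384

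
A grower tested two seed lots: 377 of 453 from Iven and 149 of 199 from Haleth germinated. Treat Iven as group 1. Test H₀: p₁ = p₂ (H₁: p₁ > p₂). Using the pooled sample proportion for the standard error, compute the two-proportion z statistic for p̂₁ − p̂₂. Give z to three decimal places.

p̂₁ = 377/453 ≈ 0.83223, p̂₂ = 149/199 ≈ 0.74874.
Pooled p̂ = (377+149)/(453+199) = 526/652 = 0.80675.
SE = √(p̂(1−p̂)(1/n₁+1/n₂)) = √(0.80675·0.19325·0.00723263) = √(0.00112761) = 0.03358.
z = (0.83223 − 0.74874)/0.03358 = 0.08349/0.03358 = 2.486.
p-value = P(Z > 2.486) ≈ 0.0065.

z = 2.486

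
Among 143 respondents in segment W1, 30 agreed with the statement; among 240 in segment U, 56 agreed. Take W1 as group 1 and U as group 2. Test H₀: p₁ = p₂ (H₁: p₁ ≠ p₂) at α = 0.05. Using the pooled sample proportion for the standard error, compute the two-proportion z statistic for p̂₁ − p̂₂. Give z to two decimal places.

p̂₁ = 30/143 ≈ 0.2098, p̂₂ = 56/240 ≈ 0.2333.
Pooled p̂ = (30+56)/(143+240) = 86/383 = 0.2245.
SE = √(p̂(1−p̂)(1/n₁+1/n₂)) = √(0.2245·0.7755·0.0111597) = √(0.00194316) = 0.0441.
z = (0.2098 − 0.2333)/0.0441 = -0.0235/0.0441 = -0.53.
Two-sided p-value ≈ 2·Φ(−0.534) = 0.5933, so at α = 0.05 we fail to reject H₀.

z = -0.53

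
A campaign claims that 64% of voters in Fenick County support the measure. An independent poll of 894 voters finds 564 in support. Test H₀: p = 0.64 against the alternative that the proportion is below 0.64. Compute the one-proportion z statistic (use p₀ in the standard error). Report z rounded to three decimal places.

z = -0.569

p̂ = 564/894 ≈ 0.63087.
Under H₀, SE = √(0.64·0.36/894) = √(0.000257718) = 0.01605.
z = (0.63087 − 0.64)/0.01605 = -0.00913/0.01605 = -0.569.
p-value = P(Z < -0.569) ≈ 0.2848.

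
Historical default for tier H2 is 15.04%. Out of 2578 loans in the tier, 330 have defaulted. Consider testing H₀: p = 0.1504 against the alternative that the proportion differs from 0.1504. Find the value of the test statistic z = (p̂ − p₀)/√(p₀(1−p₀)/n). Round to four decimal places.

z = -3.1808

p̂ = 330/2578 = 0.1280062.
Standard error under H₀: √(0.1504×0.8496/2578) = 0.0070403.
z = (0.1280062 − 0.1504)/0.0070403 = -0.0223938/0.0070403 = -3.1808.
p-value = 2·P(Z > 3.181) ≈ 0.0015.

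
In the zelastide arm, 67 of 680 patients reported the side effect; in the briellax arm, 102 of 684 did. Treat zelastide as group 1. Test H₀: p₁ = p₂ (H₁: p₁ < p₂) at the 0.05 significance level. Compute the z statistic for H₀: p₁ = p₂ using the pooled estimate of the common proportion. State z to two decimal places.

z = -2.84

p̂₁ = 67/680 ≈ 0.0985, p̂₂ = 102/684 ≈ 0.1491.
Pooled p̂ = (67+102)/(680+684) = 169/1364 = 0.1239.
SE = √(0.108549 × 0.00293258) = 0.0178.
z = (0.0985 − 0.1491)/0.0178 = -0.0506/0.0178 = -2.84.
p-value = P(Z < -2.836) ≈ 0.0023, so at α = 0.05 we reject H₀.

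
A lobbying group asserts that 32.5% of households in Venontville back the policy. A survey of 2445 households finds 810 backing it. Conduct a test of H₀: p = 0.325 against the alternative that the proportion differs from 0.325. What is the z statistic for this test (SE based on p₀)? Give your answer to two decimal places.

z = 0.66

p̂ = 810/2445 = 0.3313.
SE = √(p₀(1−p₀)/n) = √(0.21938/2445) = 0.0095.
z = (0.3313 − 0.325)/0.0095 = 0.0063/0.0095 = 0.66.
Two-sided p-value ≈ 2·Φ(−0.664) = 0.5068.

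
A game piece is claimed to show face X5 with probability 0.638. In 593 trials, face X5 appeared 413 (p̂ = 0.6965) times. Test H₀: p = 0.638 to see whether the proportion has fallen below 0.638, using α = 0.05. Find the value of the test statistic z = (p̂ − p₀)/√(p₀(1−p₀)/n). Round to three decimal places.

p̂ = 413/593 ≈ 0.696459.
SE = √(p₀(1−p₀)/n) = √(0.23096/593) = 0.019735.
z = (0.696459 − 0.638)/0.019735 = 0.058459/0.019735 = 2.962.
p-value = P(Z < 2.962) ≈ 0.9985. With α = 0.05, fail to reject H₀.

z = 2.962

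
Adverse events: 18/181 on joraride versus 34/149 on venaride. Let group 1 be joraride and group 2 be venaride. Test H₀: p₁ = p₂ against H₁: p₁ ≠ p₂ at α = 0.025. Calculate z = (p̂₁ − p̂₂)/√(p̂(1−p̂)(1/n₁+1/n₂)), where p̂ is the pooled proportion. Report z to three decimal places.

z = -3.194

p̂₁ = 18/181 = 0.099448, p̂₂ = 34/149 = 0.228188.
Pooled p̂ = (18+34)/(181+149) = 52/330 = 0.157576.
SE = √(p̂(1−p̂)(1/n₁+1/n₂)) = √(0.157576·0.842424·0.0122363) = √(0.00162431) = 0.040303.
z = (0.099448 − 0.228188)/0.040303 = -0.128740/0.040303 = -3.194.
p-value = 2·P(Z > 3.194) ≈ 0.0014. With α = 0.025, reject H₀.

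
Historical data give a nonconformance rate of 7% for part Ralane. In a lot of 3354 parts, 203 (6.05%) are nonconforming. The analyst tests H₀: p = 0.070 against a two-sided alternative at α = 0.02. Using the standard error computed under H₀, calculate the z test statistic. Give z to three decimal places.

p̂ = 203/3354 = 0.0605247.
SE = √(p₀(1−p₀)/n) = √(0.0651/3354) = 0.0044056.
z = (0.0605247 − 0.07)/0.0044056 = -0.0094753/0.0044056 = -2.151.
Two-sided p-value ≈ 2·Φ(−2.151) = 0.0315. With α = 0.02, fail to reject H₀.

z = -2.151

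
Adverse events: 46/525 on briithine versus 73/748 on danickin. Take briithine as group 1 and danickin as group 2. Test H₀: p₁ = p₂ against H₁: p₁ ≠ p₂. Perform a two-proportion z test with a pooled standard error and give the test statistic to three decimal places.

z = -0.602

p̂₁ = 46/525 = 0.08762, p̂₂ = 73/748 = 0.09759.
Pooled p̂ = (46+73)/(525+748) = 119/1273 = 0.09348.
SE = √(0.0847415 × 0.00324166) = 0.01657.
z = (0.08762 − 0.09759)/0.01657 = -0.00997/0.01657 = -0.602.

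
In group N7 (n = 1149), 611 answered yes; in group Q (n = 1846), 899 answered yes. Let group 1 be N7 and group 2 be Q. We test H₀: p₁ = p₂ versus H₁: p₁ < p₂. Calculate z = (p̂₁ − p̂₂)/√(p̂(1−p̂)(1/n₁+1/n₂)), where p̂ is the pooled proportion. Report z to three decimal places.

p̂₁ = 611/1149 = 0.53177, p̂₂ = 899/1846 = 0.48700.
Pooled p̂ = (611+899)/(1149+1846) = 1510/2995 = 0.50417.
SE = √(0.249983 × 0.00141203) = 0.01879.
z = (0.53177 − 0.48700)/0.01879 = 0.04477/0.01879 = 2.383.
p-value = P(Z < 2.383) ≈ 0.9914.

z = 2.383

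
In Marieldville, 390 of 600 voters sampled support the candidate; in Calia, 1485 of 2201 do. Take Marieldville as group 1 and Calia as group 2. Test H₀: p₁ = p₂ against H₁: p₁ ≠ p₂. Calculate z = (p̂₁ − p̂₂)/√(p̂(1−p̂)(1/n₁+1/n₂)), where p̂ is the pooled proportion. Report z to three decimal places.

z = -1.140

p̂₁ = 390/600 = 0.650000, p̂₂ = 1485/2201 = 0.674693.
Pooled p̂ = (390+1485)/(600+2201) = 1875/2801 = 0.669404.
SE = √(0.221302 × 0.00212101) = 0.021665.
z = (0.650000 − 0.674693)/0.021665 = -0.024693/0.021665 = -1.140.
p-value = 2·P(Z > 1.140) ≈ 0.2544.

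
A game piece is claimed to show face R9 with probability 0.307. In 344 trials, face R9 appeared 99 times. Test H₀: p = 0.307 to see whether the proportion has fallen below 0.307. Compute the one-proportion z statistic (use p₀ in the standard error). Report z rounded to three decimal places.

p̂ = 99/344 = 0.28779.
SE = √(p₀(1−p₀)/n) = √(0.21275/344) = 0.02487.
z = (0.28779 − 0.307)/0.02487 = -0.01921/0.02487 = -0.772.
p-value = P(Z < -0.772) ≈ 0.2199.

z = -0.772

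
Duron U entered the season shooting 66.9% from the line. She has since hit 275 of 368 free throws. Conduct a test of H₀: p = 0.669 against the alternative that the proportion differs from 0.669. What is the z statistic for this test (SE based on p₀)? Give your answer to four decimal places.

z = 3.1913

p̂ = 275/368 ≈ 0.747283.
Under H₀, SE = √(0.669·0.331/368) = √(0.000601736) = 0.024530.
z = (0.747283 − 0.669)/0.024530 = 0.078283/0.024530 = 3.1913.
Two-sided p-value ≈ 2·Φ(−3.191) = 0.0014.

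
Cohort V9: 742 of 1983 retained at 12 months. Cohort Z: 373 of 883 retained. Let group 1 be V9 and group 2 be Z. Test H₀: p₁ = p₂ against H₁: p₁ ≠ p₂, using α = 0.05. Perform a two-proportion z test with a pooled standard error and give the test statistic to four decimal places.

z = -2.4459

p̂₁ = 742/1983 = 0.374181, p̂₂ = 373/883 = 0.422424.
Pooled p̂ = (742+373)/(1983+883) = 1115/2866 = 0.389044.
SE = √(0.237689 × 0.00163679) = 0.019724.
z = (0.374181 − 0.422424)/0.019724 = -0.048243/0.019724 = -2.4459.
Two-sided p-value ≈ 2·Φ(−2.446) = 0.0145, so at α = 0.05 we reject H₀.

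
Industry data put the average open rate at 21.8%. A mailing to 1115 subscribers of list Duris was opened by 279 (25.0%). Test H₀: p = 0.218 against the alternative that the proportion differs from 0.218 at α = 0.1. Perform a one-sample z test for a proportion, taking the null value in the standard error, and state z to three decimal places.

p̂ = 279/1115 = 0.250224.
SE = √(p₀(1−p₀)/n) = √(0.17048/1115) = 0.012365.
z = (0.250224 − 0.218)/0.012365 = 0.032224/0.012365 = 2.606.
Two-sided p-value ≈ 2·Φ(−2.606) = 0.0092; since p < α = 0.1, reject H₀.

z = 2.606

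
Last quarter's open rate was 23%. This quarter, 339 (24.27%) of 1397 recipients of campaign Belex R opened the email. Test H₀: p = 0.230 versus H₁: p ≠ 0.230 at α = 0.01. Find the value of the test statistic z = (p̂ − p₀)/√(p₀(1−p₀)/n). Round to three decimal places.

p̂ = 339/1397 ≈ 0.242663.
Standard error under H₀: √(0.23×0.77/1397) = 0.011259.
z = (0.242663 − 0.23)/0.011259 = 0.012663/0.011259 = 1.125.
p-value = 2·P(Z > 1.125) ≈ 0.2607; since p > α = 0.01, fail to reject H₀.

z = 1.125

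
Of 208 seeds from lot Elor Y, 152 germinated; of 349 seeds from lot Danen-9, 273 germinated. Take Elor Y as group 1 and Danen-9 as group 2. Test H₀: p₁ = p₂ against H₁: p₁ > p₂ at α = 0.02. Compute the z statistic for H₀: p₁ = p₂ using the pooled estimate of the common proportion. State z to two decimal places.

z = -1.38

p̂₁ = 152/208 ≈ 0.7308, p̂₂ = 273/349 ≈ 0.7822.
Pooled p̂ = (152+273)/(208+349) = 425/557 = 0.7630.
SE = √(p̂(1−p̂)(1/n₁+1/n₂)) = √(0.7630·0.2370·0.00767302) = √(0.00138745) = 0.0372.
z = (0.7308 − 0.7822)/0.0372 = -0.0514/0.0372 = -1.38.
p-value = P(Z > -1.382) ≈ 0.9165; since p > α = 0.02, fail to reject H₀.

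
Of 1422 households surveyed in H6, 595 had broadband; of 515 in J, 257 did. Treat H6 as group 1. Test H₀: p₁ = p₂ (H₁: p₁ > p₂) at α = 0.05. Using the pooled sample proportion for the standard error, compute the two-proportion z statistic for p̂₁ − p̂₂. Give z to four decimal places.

p̂₁ = 595/1422 = 0.418425, p̂₂ = 257/515 = 0.499029.
Pooled p̂ = (595+257)/(1422+515) = 852/1937 = 0.439855.
SE = √(0.246383 × 0.00264498) = 0.025528.
z = (0.418425 − 0.499029)/0.025528 = -0.080604/0.025528 = -3.1575.
p-value = P(Z > -3.157) ≈ 0.9992, so at α = 0.05 we fail to reject H₀.

z = -3.1575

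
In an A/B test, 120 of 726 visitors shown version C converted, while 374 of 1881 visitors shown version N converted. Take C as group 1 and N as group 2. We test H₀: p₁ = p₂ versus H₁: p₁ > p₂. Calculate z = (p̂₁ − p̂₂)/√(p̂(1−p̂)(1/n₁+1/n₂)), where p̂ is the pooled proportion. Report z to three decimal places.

z = -1.959

p̂₁ = 120/726 ≈ 0.16529, p̂₂ = 374/1881 ≈ 0.19883.
Pooled p̂ = (120+374)/(726+1881) = 494/2607 = 0.18949.
SE = √(p̂(1−p̂)(1/n₁+1/n₂)) = √(0.18949·0.81051·0.00190904) = √(0.000293197) = 0.01712.
z = (0.16529 − 0.19883)/0.01712 = -0.03354/0.01712 = -1.959.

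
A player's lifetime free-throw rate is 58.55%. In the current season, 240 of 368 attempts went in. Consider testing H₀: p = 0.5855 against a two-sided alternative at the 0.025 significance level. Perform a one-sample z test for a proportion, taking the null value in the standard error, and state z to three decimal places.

z = 2.596

p̂ = 240/368 ≈ 0.65217.
SE = √(p₀(1−p₀)/n) = √(0.24269/368) = 0.02568.
z = (0.65217 − 0.5855)/0.02568 = 0.06667/0.02568 = 2.596.
Two-sided p-value ≈ 2·Φ(−2.596) = 0.0094, so at α = 0.025 we reject H₀.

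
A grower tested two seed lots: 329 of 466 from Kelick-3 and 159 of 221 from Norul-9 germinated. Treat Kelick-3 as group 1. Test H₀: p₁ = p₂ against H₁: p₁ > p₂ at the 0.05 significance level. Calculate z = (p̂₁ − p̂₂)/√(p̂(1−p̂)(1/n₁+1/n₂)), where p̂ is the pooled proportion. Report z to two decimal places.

z = -0.36

p̂₁ = 329/466 ≈ 0.7060, p̂₂ = 159/221 ≈ 0.7195.
Pooled p̂ = (329+159)/(466+221) = 488/687 = 0.7103.
SE = √(p̂(1−p̂)(1/n₁+1/n₂)) = √(0.7103·0.2897·0.00667081) = √(0.00137258) = 0.0370.
z = (0.7060 − 0.7195)/0.0370 = -0.0135/0.0370 = -0.36.
p-value = P(Z > -0.363) ≈ 0.6417. With α = 0.05, fail to reject H₀.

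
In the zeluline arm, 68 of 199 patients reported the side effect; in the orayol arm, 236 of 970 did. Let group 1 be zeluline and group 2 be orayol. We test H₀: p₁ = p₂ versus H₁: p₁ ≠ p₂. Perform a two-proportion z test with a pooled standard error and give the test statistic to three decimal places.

z = 2.883

p̂₁ = 68/199 ≈ 0.34171, p̂₂ = 236/970 ≈ 0.24330.
Pooled p̂ = (68+236)/(199+970) = 304/1169 = 0.26005.
SE = √(0.192425 × 0.00605605) = 0.03414.
z = (0.34171 − 0.24330)/0.03414 = 0.09841/0.03414 = 2.883.
p-value = 2·P(Z > 2.883) ≈ 0.0039.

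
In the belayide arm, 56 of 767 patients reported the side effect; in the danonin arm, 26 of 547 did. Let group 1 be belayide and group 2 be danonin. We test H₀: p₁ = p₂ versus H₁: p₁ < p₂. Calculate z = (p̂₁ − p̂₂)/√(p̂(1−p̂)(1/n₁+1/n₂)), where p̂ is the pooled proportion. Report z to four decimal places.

p̂₁ = 56/767 ≈ 0.073012, p̂₂ = 26/547 ≈ 0.047532.
Pooled p̂ = (56+26)/(767+547) = 82/1314 = 0.062405.
SE = √(0.0585105 × 0.00313193) = 0.013537.
z = (0.073012 − 0.047532)/0.013537 = 0.025480/0.013537 = 1.8822.
p-value = P(Z < 1.882) ≈ 0.9701.

z = 1.8822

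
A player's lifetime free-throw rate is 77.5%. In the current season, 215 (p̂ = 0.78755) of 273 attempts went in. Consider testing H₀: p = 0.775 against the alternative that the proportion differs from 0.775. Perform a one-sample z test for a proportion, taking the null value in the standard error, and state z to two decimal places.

p̂ = 215/273 = 0.78755.
Standard error under H₀: √(0.775×0.225/273) = 0.02527.
z = (0.78755 − 0.775)/0.02527 = 0.01255/0.02527 = 0.50.
Two-sided p-value ≈ 2·Φ(−0.496) = 0.6196.

z = 0.50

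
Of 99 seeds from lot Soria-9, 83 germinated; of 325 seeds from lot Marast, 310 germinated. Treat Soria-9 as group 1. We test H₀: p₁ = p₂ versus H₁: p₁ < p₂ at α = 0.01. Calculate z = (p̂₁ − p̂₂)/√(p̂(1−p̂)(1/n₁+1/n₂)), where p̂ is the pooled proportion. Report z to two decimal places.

z = -3.86

p̂₁ = 83/99 ≈ 0.8384, p̂₂ = 310/325 ≈ 0.9538.
Pooled p̂ = (83+310)/(99+325) = 393/424 = 0.9269.
SE = √(p̂(1−p̂)(1/n₁+1/n₂)) = √(0.9269·0.0731·0.0131779) = √(0.000893038) = 0.0299.
z = (0.8384 − 0.9538)/0.0299 = -0.1154/0.0299 = -3.86.
p-value = P(Z < -3.864) ≈ 0.0001. With α = 0.01, reject H₀.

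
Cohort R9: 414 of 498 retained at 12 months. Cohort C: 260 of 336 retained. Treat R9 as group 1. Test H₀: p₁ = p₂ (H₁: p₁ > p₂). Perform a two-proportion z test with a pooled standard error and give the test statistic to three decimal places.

p̂₁ = 414/498 = 0.83133, p̂₂ = 260/336 = 0.77381.
Pooled p̂ = (414+260)/(498+336) = 674/834 = 0.80815.
SE = √(0.155041 × 0.00498422) = 0.02780.
z = (0.83133 − 0.77381)/0.02780 = 0.05752/0.02780 = 2.069.

z = 2.069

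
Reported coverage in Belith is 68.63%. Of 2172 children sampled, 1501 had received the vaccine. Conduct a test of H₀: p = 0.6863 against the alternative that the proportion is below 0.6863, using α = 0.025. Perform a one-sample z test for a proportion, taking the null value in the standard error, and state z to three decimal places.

z = 0.479

p̂ = 1501/2172 = 0.69107.
SE = √(p₀(1−p₀)/n) = √(0.21529/2172) = 0.00996.
z = (0.69107 − 0.6863)/0.00996 = 0.00477/0.00996 = 0.479.
p-value = P(Z < 0.479) ≈ 0.6840, so at α = 0.025 we fail to reject H₀.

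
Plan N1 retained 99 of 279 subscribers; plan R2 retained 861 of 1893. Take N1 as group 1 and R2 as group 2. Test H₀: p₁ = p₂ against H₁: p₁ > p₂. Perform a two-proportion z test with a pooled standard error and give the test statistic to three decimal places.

p̂₁ = 99/279 = 0.354839, p̂₂ = 861/1893 = 0.454834.
Pooled p̂ = (99+861)/(279+1893) = 960/2172 = 0.441989.
SE = √(0.246635 × 0.00411249) = 0.031848.
z = (0.354839 − 0.454834)/0.031848 = -0.099995/0.031848 = -3.140.
p-value = P(Z > -3.140) ≈ 0.9992.

z = -3.140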